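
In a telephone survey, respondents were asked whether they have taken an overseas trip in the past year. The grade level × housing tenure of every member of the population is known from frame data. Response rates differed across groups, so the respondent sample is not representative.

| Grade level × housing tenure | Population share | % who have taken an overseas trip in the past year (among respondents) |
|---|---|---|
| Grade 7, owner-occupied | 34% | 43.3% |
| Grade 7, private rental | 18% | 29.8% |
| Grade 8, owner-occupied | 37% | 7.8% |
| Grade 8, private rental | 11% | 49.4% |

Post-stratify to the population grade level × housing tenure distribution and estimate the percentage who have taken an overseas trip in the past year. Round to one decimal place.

28.4%

Each cell contributes population-share × respondent value:
  Grade 7, owner-occupied: 0.34 × 43.3 = 14.722
  Grade 7, private rental: 0.18 × 29.8 = 5.364
  Grade 8, owner-occupied: 0.37 × 7.8 = 2.886
  Grade 8, private rental: 0.11 × 49.4 = 5.434
Post-stratified estimate = 28.406 → 28.4%.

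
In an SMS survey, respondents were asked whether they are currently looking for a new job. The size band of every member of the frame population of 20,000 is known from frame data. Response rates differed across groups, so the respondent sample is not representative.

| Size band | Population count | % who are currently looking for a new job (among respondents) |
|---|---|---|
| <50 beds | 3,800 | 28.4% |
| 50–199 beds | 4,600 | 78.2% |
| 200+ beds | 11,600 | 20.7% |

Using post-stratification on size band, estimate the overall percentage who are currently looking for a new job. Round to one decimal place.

35.4%

Reweight to the known size band distribution:
  <50 beds: (3,800/20,000) × 28.4 = 5.396
  50–199 beds: (4,600/20,000) × 78.2 = 17.986
  200+ beds: (11,600/20,000) × 20.7 = 12.006
Post-stratified estimate = 35.388 → 35.4%.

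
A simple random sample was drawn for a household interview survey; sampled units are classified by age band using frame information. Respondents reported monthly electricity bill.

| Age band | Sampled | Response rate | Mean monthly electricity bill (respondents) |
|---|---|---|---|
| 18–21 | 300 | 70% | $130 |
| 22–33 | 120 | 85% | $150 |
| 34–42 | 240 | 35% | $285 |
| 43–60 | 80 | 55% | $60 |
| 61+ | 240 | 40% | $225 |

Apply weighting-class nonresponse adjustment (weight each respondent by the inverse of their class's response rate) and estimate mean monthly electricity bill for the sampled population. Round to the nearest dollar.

$188

Inverse-response-rate weighting restores each class to its sampled count, so class totals weight by n_sampled:
  18–21: 300 × 130 = 39,000
  22–33: 120 × 150 = 18,000
  34–42: 240 × 285 = 68,400
  43–60: 80 × 60 = 4800
  61+: 240 × 225 = 54,000
Adjusted estimate = 184,200 / 980 = 187.959 → $188.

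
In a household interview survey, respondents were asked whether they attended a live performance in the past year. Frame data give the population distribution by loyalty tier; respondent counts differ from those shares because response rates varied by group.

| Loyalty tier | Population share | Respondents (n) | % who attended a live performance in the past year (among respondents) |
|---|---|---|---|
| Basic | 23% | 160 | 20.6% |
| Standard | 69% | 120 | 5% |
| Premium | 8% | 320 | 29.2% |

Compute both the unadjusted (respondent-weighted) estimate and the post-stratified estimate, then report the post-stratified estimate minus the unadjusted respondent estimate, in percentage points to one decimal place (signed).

-11.5 percentage points

Naive respondent-only estimate (weights = respondent counts):
  (160/600)×20.6 + (120/600)×5 + (320/600)×29.2 = 22.0667%
Post-stratifying to population shares instead:
  0.23×20.6 + 0.69×5 + 0.08×29.2 = 10.524%
Difference = 10.524 − 22.0667 = -11.5427 pp.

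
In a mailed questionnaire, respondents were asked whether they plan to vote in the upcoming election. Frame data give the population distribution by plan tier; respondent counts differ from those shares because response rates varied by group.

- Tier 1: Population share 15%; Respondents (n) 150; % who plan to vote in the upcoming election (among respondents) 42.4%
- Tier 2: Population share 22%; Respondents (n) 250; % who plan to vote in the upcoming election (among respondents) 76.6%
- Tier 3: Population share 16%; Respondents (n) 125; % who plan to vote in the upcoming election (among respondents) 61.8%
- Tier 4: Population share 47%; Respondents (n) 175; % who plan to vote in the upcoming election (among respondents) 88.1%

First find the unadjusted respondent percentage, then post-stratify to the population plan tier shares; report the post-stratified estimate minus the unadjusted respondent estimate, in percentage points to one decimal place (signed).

+5.0 percentage points

Without adjustment, the pooled respondent share is:
  (150/700)×42.4 + (250/700)×76.6 + (125/700)×61.8 + (175/700)×88.1 = 69.5036%
Reweighting by population plan tier shares:
  0.15×42.4 + 0.22×76.6 + 0.16×61.8 + 0.47×88.1 = 74.507%
Difference = 74.507 − 69.5036 = 5.0034 pp.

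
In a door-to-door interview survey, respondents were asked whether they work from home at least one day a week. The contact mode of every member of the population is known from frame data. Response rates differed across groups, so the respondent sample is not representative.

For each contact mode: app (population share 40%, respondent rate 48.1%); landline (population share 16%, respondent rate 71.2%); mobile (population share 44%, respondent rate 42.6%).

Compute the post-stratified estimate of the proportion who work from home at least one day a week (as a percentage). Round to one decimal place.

49.4%

Each cell contributes population-share × respondent value:
  app: 0.4 × 48.1 = 19.24
  landline: 0.16 × 71.2 = 11.392
  mobile: 0.44 × 42.6 = 18.744
Post-stratified estimate = 49.376 → 49.4%.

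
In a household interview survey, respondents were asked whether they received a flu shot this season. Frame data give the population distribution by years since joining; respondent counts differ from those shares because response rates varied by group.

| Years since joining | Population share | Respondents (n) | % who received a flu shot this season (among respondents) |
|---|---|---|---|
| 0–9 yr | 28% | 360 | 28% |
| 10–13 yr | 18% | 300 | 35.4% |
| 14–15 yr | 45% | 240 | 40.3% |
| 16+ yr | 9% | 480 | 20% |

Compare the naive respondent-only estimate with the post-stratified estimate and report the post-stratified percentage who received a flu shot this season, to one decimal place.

Naive respondent-only estimate (weights = respondent counts):
  (360/1380)×28 + (300/1380)×35.4 + (240/1380)×40.3 + (480/1380)×20 = 28.9652%
Post-stratifying to population shares instead:
  0.28×28 + 0.18×35.4 + 0.45×40.3 + 0.09×20 = 34.147%

34.1%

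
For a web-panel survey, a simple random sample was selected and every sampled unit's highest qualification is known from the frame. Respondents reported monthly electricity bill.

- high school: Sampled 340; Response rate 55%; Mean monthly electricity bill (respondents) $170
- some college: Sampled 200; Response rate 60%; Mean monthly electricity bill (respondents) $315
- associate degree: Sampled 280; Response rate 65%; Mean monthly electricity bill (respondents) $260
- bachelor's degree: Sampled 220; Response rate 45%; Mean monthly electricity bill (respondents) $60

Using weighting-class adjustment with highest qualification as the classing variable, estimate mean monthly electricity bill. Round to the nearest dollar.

Weighting each respondent by the inverse class response rate inflates each class back to its sampled size, so the class weight is n_sampled:
  high school: 340 × 170 = 57,800
  some college: 200 × 315 = 63,000
  associate degree: 280 × 260 = 72,800
  bachelor's degree: 220 × 60 = 13,200
Adjusted estimate = 206,800 / 1,040 = 198.846 → $199.

$199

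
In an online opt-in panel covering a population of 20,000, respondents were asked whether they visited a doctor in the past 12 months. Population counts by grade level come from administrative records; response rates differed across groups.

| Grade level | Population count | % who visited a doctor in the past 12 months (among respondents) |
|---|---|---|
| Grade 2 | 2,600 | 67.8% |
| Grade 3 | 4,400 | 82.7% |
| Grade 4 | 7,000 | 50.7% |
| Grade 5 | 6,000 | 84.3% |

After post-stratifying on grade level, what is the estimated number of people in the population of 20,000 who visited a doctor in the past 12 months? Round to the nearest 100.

14,000

Each cell contributes its population count × the respondent rate:
  Grade 2: 2,600 × 67.8% = 1762.8
  Grade 3: 4,400 × 82.7% = 3638.8
  Grade 4: 7,000 × 50.7% = 3549
  Grade 5: 6,000 × 84.3% = 5058
Estimated total = 14008.6 → 14,000.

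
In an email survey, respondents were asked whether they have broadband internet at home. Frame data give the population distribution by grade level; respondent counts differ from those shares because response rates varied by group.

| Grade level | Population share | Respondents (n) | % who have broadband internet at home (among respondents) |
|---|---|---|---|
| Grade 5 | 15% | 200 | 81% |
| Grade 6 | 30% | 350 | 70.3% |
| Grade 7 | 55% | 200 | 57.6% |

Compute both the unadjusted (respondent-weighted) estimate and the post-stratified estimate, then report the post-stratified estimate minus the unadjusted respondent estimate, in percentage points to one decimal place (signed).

-4.8 percentage points

Naive respondent-only estimate (weights = respondent counts):
  (200/750)×81 + (350/750)×70.3 + (200/750)×57.6 = 69.7667%
Reweighting by population grade level shares:
  0.15×81 + 0.3×70.3 + 0.55×57.6 = 64.92%
Difference = 64.92 − 69.7667 = -4.8467 pp.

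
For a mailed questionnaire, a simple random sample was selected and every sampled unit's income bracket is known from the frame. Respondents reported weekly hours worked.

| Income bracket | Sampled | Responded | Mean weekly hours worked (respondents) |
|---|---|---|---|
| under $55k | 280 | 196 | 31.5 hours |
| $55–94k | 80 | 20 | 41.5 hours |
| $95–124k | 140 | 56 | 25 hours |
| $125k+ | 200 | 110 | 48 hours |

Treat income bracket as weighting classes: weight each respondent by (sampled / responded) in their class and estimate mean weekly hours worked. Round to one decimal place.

36.1

Class response rates: under $55k 196/280 = 70%, $55–94k 20/80 = 25%, $95–124k 56/140 = 40%, $125k+ 110/200 = 55%.
Weighting each respondent by the inverse class response rate inflates each class back to its sampled size, so the class weight is n_sampled:
  under $55k: 280 × 31.5 = 8820
  $55–94k: 80 × 41.5 = 3320
  $95–124k: 140 × 25 = 3500
  $125k+: 200 × 48 = 9600
Adjusted estimate = 25,240 / 700 = 36.0571 → 36.1.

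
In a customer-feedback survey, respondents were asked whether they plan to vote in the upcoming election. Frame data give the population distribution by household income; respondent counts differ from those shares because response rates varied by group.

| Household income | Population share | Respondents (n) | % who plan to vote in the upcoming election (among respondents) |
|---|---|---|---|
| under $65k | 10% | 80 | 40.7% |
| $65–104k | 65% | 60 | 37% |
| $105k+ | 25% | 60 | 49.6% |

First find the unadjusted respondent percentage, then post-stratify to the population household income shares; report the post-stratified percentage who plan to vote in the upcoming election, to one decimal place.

40.5%

Without adjustment, the pooled respondent share is:
  (80/200)×40.7 + (60/200)×37 + (60/200)×49.6 = 42.26%
Reweighting by population household income shares:
  0.1×40.7 + 0.65×37 + 0.25×49.6 = 40.52%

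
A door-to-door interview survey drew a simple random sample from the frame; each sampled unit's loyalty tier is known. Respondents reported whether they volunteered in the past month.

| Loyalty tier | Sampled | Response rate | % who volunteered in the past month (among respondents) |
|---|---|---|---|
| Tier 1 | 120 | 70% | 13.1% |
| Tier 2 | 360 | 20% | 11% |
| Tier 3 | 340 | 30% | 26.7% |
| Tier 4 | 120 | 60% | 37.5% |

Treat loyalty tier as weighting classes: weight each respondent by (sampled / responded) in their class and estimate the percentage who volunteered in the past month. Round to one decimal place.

20.3%

Inverse-response-rate weighting restores each class to its sampled count, so class totals weight by n_sampled:
  Tier 1: 120 × 13.1 = 1572
  Tier 2: 360 × 11 = 3960
  Tier 3: 340 × 26.7 = 9078
  Tier 4: 120 × 37.5 = 4500
Adjusted estimate = 19,110 / 940 = 20.3298 → 20.3%.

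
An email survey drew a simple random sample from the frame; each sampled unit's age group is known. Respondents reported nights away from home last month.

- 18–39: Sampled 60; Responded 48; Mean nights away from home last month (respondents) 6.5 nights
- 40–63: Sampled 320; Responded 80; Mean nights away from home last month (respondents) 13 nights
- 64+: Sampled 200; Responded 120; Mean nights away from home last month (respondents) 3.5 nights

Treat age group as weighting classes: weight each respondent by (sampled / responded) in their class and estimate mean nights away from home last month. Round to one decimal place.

9.1

Class response rates: 18–39 48/60 = 80%, 40–63 80/320 = 25%, 64+ 120/200 = 60%.
Weighting each respondent by the inverse class response rate inflates each class back to its sampled size, so the class weight is n_sampled:
  18–39: 60 × 6.5 = 390
  40–63: 320 × 13 = 4160
  64+: 200 × 3.5 = 700
Adjusted estimate = 5250 / 580 = 9.05172 → 9.1.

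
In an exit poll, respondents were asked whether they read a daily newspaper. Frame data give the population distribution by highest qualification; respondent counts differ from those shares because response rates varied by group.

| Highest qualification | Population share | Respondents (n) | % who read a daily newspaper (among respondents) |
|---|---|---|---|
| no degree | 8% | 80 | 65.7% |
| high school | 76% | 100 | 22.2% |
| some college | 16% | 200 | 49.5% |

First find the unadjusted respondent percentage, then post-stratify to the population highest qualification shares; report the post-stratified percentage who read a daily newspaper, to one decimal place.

Naive respondent-only estimate (weights = respondent counts):
  (80/380)×65.7 + (100/380)×22.2 + (200/380)×49.5 = 45.7263%
Post-stratified estimate weights by population shares:
  0.08×65.7 + 0.76×22.2 + 0.16×49.5 = 30.048%

30.0%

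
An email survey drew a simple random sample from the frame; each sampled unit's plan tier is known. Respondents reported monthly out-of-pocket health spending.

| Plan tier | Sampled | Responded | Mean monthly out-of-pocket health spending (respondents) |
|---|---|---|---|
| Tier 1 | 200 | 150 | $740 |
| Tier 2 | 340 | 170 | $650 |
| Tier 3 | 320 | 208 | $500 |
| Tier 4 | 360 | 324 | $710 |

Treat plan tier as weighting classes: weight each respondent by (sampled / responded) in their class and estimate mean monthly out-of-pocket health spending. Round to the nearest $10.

Class response rates: Tier 1 150/200 = 75%, Tier 2 170/340 = 50%, Tier 3 208/320 = 65%, Tier 4 324/360 = 90%.
Weighting each respondent by the inverse class response rate inflates each class back to its sampled size, so the class weight is n_sampled:
  Tier 1: 200 × 740 = 148,000
  Tier 2: 340 × 650 = 221,000
  Tier 3: 320 × 500 = 160,000
  Tier 4: 360 × 710 = 255,600
Adjusted estimate = 784,600 / 1,220 = 643.115 → $640.

$640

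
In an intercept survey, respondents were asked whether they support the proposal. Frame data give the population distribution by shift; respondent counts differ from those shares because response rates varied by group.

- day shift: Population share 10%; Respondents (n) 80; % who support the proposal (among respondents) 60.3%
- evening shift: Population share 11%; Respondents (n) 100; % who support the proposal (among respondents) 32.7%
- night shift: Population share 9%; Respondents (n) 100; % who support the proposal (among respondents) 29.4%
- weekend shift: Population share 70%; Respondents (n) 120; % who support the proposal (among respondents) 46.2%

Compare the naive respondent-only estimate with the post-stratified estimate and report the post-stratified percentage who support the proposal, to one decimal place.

44.6%

Naive respondent-only estimate (weights = respondent counts):
  (80/400)×60.3 + (100/400)×32.7 + (100/400)×29.4 + (120/400)×46.2 = 41.445%
Post-stratifying to population shares instead:
  0.1×60.3 + 0.11×32.7 + 0.09×29.4 + 0.7×46.2 = 44.613%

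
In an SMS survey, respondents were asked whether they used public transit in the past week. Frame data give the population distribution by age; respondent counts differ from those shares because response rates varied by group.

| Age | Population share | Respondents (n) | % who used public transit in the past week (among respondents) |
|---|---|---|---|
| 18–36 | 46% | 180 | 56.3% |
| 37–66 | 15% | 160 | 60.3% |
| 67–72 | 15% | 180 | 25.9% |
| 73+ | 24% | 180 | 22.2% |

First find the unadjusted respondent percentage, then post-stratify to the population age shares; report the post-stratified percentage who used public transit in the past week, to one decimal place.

Without adjustment, the pooled respondent share is:
  (180/700)×56.3 + (160/700)×60.3 + (180/700)×25.9 + (180/700)×22.2 = 40.6286%
Reweighting by population age shares:
  0.46×56.3 + 0.15×60.3 + 0.15×25.9 + 0.24×22.2 = 44.156%

44.2%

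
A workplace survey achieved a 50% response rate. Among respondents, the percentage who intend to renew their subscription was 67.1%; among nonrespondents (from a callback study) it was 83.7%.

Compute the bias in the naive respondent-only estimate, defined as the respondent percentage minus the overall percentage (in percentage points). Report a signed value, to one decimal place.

Nonresponse fraction = 1 − 0.5 = 0.5.
Bias = (nonresponse fraction) × (respondent percentage − nonrespondent percentage)
     = 0.5 × (67.1 − 83.7) = 0.5 × -16.6 = -8.3.

-8.3 percentage points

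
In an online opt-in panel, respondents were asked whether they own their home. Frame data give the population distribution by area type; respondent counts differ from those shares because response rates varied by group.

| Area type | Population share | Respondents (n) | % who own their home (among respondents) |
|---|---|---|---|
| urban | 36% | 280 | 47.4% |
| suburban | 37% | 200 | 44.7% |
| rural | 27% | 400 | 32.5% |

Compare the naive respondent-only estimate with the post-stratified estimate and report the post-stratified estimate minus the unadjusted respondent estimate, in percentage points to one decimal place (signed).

+2.4 percentage points

Unadjusted (pooled respondent) estimate weights by respondent counts:
  (280/880)×47.4 + (200/880)×44.7 + (400/880)×32.5 = 40.0136%
Post-stratifying to population shares instead:
  0.36×47.4 + 0.37×44.7 + 0.27×32.5 = 42.378%
Difference = 42.378 − 40.0136 = 2.3644 pp.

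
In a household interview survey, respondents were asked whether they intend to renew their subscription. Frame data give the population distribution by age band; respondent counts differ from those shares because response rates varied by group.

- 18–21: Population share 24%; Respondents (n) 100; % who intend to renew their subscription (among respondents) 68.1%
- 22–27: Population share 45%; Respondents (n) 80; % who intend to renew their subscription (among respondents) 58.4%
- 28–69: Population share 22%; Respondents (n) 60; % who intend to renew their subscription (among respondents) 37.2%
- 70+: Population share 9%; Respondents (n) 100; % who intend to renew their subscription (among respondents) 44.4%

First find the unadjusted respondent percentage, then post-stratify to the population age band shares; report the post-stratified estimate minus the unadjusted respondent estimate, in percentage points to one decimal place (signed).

+1.4 percentage points

Unadjusted (pooled respondent) estimate weights by respondent counts:
  (100/340)×68.1 + (80/340)×58.4 + (60/340)×37.2 + (100/340)×44.4 = 53.3941%
Post-stratified estimate weights by population shares:
  0.24×68.1 + 0.45×58.4 + 0.22×37.2 + 0.09×44.4 = 54.804%
Difference = 54.804 − 53.3941 = 1.4099 pp.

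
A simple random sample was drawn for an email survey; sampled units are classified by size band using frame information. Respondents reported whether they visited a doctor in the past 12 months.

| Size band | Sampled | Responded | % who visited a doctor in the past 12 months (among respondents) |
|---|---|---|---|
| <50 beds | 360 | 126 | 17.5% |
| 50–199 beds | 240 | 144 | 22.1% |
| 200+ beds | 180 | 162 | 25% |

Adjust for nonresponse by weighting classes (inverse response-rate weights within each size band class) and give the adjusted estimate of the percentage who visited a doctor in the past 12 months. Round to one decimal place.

20.6%

Response rates by class: <50 beds 126/360 = 35%, 50–199 beds 144/240 = 60%, 200+ beds 162/180 = 90%.
Weighting each respondent by the inverse class response rate inflates each class back to its sampled size, so the class weight is n_sampled:
  <50 beds: 360 × 17.5 = 6300
  50–199 beds: 240 × 22.1 = 5304
  200+ beds: 180 × 25 = 4500
Adjusted estimate = 16,104 / 780 = 20.6462 → 20.6%.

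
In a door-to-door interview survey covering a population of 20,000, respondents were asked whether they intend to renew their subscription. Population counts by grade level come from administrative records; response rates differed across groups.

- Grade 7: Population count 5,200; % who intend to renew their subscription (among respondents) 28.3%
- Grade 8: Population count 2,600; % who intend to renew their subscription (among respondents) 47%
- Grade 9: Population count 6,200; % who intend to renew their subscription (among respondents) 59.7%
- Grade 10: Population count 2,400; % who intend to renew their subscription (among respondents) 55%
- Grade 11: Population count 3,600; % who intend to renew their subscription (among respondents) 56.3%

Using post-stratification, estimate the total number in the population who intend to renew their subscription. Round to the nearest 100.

Apply each group's respondent rate to its population count:
  Grade 7: 5,200 × 28.3% = 1471.6
  Grade 8: 2,600 × 47% = 1222
  Grade 9: 6,200 × 59.7% = 3701.4
  Grade 10: 2,400 × 55% = 1320
  Grade 11: 3,600 × 56.3% = 2026.8
Estimated total = 9741.8 → 9,700.

9,700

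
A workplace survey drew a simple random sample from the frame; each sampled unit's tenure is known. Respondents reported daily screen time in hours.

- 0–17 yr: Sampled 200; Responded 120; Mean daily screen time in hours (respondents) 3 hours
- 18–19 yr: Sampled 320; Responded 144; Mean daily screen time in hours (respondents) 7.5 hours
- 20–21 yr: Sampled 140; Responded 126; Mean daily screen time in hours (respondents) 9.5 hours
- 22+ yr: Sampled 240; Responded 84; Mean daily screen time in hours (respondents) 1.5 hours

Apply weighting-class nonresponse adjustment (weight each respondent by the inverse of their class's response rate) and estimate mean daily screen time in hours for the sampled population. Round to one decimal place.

5.2

Class response rates: 0–17 yr 120/200 = 60%, 18–19 yr 144/320 = 45%, 20–21 yr 126/140 = 90%, 22+ yr 84/240 = 35%.
Each respondent's weight = sampled/responded in their class; summing within a class gives n_sampled, so:
  0–17 yr: 200 × 3 = 600
  18–19 yr: 320 × 7.5 = 2400
  20–21 yr: 140 × 9.5 = 1330
  22+ yr: 240 × 1.5 = 360
Adjusted estimate = 4690 / 900 = 5.21111 → 5.2.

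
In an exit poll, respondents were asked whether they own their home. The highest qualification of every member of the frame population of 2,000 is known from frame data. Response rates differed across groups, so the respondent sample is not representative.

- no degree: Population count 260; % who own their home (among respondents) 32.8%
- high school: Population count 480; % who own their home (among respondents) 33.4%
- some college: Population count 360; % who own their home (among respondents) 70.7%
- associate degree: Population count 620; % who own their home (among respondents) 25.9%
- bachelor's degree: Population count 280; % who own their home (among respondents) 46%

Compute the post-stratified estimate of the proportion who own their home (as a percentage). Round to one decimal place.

Each cell contributes population-share × respondent value:
  no degree: (260/2,000) × 32.8 = 4.264
  high school: (480/2,000) × 33.4 = 8.016
  some college: (360/2,000) × 70.7 = 12.726
  associate degree: (620/2,000) × 25.9 = 8.029
  bachelor's degree: (280/2,000) × 46 = 6.44
Post-stratified estimate = 39.475 → 39.5%.

39.5%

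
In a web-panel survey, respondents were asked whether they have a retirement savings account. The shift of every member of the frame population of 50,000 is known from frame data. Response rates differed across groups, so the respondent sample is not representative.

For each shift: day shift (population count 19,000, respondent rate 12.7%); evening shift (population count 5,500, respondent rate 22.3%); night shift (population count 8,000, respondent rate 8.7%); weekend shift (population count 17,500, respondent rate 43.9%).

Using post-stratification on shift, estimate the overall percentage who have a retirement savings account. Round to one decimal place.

24.0%

Weight each group's respondent value by its population share:
  day shift: (19,000/50,000) × 12.7 = 4.826
  evening shift: (5,500/50,000) × 22.3 = 2.453
  night shift: (8,000/50,000) × 8.7 = 1.392
  weekend shift: (17,500/50,000) × 43.9 = 15.365
Post-stratified estimate = 24.036 → 24.0%.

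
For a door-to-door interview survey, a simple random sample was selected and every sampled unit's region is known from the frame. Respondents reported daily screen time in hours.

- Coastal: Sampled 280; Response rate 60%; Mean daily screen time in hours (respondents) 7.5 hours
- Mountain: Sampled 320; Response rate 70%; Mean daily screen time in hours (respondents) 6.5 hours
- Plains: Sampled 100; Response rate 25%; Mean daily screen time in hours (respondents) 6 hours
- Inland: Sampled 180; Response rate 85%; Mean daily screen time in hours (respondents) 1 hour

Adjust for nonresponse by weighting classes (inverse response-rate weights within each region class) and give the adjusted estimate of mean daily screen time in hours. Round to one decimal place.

Weighting each respondent by the inverse class response rate inflates each class back to its sampled size, so the class weight is n_sampled:
  Coastal: 280 × 7.5 = 2100
  Mountain: 320 × 6.5 = 2080
  Plains: 100 × 6 = 600
  Inland: 180 × 1 = 180
Adjusted estimate = 4960 / 880 = 5.63636 → 5.6.

5.6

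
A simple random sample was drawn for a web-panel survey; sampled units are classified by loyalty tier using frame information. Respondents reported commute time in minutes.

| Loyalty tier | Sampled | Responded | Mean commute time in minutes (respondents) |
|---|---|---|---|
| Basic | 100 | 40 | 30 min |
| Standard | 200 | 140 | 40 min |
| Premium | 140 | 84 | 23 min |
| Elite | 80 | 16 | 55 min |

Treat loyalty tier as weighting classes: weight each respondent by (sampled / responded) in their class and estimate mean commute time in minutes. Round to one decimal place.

Response rates by class: Basic 40/100 = 40%, Standard 140/200 = 70%, Premium 84/140 = 60%, Elite 16/80 = 20%.
Weighting each respondent by the inverse class response rate inflates each class back to its sampled size, so the class weight is n_sampled:
  Basic: 100 × 30 = 3000
  Standard: 200 × 40 = 8000
  Premium: 140 × 23 = 3220
  Elite: 80 × 55 = 4400
Adjusted estimate = 18,620 / 520 = 35.8077 → 35.8.

35.8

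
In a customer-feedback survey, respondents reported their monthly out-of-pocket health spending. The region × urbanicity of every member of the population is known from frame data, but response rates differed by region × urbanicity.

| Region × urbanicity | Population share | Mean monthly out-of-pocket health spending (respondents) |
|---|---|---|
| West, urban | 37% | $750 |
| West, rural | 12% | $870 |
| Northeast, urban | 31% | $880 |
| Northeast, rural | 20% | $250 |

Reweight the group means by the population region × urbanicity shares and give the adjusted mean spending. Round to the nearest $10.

$700

Weight each group's respondent value by its population share:
  West, urban: 0.37 × 750 = 277.5
  West, rural: 0.12 × 870 = 104.4
  Northeast, urban: 0.31 × 880 = 272.8
  Northeast, rural: 0.2 × 250 = 50
Post-stratified estimate = 704.7 → $700.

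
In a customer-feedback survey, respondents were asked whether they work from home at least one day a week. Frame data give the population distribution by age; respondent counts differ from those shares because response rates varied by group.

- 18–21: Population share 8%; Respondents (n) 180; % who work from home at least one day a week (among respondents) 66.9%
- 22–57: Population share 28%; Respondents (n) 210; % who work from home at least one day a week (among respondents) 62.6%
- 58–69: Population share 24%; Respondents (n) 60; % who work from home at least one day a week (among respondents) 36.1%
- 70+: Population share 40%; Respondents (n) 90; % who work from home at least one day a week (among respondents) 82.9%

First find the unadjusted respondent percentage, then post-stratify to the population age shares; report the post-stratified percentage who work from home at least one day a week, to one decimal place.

Without adjustment, the pooled respondent share is:
  (180/540)×66.9 + (210/540)×62.6 + (60/540)×36.1 + (90/540)×82.9 = 64.4722%
Post-stratified estimate weights by population shares:
  0.08×66.9 + 0.28×62.6 + 0.24×36.1 + 0.4×82.9 = 64.704%

64.7%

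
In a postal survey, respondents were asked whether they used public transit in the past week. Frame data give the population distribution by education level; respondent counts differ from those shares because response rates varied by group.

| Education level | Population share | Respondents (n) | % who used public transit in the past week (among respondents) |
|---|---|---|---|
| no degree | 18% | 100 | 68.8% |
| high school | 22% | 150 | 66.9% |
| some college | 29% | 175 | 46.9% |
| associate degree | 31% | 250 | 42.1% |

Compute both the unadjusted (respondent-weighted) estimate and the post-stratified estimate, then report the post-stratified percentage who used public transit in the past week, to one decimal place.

53.8%

Without adjustment, the pooled respondent share is:
  (100/675)×68.8 + (150/675)×66.9 + (175/675)×46.9 + (250/675)×42.1 = 52.8111%
Post-stratifying to population shares instead:
  0.18×68.8 + 0.22×66.9 + 0.29×46.9 + 0.31×42.1 = 53.754%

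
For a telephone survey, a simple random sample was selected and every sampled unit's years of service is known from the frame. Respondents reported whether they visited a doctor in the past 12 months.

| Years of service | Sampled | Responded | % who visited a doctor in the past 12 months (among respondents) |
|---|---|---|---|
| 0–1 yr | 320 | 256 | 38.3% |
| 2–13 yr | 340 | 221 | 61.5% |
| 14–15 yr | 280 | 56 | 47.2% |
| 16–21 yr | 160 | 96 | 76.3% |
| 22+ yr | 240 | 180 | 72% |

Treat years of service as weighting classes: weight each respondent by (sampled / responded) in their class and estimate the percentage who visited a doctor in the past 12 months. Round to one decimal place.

Response rates by class: 0–1 yr 256/320 = 80%, 2–13 yr 221/340 = 65%, 14–15 yr 56/280 = 20%, 16–21 yr 96/160 = 60%, 22+ yr 180/240 = 75%.
With weight = n_sampled/n_responded per class, the weighted class total is n_sampled:
  0–1 yr: 320 × 38.3 = 12,256
  2–13 yr: 340 × 61.5 = 20,910
  14–15 yr: 280 × 47.2 = 13,216
  16–21 yr: 160 × 76.3 = 12,208
  22+ yr: 240 × 72 = 17,280
Adjusted estimate = 75,870 / 1,340 = 56.6194 → 56.6%.

56.6%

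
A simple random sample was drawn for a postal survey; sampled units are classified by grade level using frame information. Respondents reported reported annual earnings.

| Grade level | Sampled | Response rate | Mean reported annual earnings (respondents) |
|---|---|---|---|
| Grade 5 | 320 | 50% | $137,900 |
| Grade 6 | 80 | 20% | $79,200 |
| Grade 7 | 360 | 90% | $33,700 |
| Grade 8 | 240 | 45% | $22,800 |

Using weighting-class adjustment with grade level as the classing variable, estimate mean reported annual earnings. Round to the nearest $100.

Each respondent's weight = sampled/responded in their class; summing within a class gives n_sampled, so:
  Grade 5: 320 × 137,900 = 44,128,000
  Grade 6: 80 × 79,200 = 6,336,000
  Grade 7: 360 × 33,700 = 12,132,000
  Grade 8: 240 × 22,800 = 5,472,000
Adjusted estimate = 68,068,000 / 1,000 = 68,068 → $68,100.

$68,100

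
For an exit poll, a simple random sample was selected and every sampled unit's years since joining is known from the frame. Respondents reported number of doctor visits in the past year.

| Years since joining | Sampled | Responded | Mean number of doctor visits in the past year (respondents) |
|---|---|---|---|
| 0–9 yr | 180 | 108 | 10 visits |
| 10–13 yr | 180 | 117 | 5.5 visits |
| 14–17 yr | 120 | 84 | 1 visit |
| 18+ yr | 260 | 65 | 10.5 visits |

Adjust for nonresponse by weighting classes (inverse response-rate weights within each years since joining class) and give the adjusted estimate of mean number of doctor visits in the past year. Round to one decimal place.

Response rates by class: 0–9 yr 108/180 = 60%, 10–13 yr 117/180 = 65%, 14–17 yr 84/120 = 70%, 18+ yr 65/260 = 25%.
Weighting each respondent by the inverse class response rate inflates each class back to its sampled size, so the class weight is n_sampled:
  0–9 yr: 180 × 10 = 1800
  10–13 yr: 180 × 5.5 = 990
  14–17 yr: 120 × 1 = 120
  18+ yr: 260 × 10.5 = 2730
Adjusted estimate = 5640 / 740 = 7.62162 → 7.6.

7.6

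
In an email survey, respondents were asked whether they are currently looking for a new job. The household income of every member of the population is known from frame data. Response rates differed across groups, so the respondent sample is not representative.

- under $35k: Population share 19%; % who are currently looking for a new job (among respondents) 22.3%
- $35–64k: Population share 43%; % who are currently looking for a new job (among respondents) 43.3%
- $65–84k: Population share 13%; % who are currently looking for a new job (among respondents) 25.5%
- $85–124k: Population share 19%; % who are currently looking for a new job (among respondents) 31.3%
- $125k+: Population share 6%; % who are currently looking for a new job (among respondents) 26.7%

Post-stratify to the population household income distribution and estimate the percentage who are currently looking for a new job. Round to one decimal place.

Weight each group's respondent value by its population share:
  under $35k: 0.19 × 22.3 = 4.237
  $35–64k: 0.43 × 43.3 = 18.619
  $65–84k: 0.13 × 25.5 = 3.315
  $85–124k: 0.19 × 31.3 = 5.947
  $125k+: 0.06 × 26.7 = 1.602
Post-stratified estimate = 33.72 → 33.7%.

33.7%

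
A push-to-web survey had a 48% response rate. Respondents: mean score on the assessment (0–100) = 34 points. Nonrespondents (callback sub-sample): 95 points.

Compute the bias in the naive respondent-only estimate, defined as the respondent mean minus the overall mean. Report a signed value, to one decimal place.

Nonresponse fraction = 1 − 0.48 = 0.52.
Bias = (nonresponse fraction) × (respondent mean − nonrespondent mean)
     = 0.52 × (34 − 95) = 0.52 × -61 = -31.72.

-31.7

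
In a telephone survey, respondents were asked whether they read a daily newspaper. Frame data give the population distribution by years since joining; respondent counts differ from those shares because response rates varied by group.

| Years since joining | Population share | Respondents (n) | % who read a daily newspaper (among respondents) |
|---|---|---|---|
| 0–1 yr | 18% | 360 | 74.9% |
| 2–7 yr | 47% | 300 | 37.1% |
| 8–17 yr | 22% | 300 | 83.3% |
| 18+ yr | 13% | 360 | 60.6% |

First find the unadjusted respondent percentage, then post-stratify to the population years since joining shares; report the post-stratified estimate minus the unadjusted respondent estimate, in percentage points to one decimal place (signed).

Naive respondent-only estimate (weights = respondent counts):
  (360/1320)×74.9 + (300/1320)×37.1 + (300/1320)×83.3 + (360/1320)×60.6 = 64.3182%
Post-stratifying to population shares instead:
  0.18×74.9 + 0.47×37.1 + 0.22×83.3 + 0.13×60.6 = 57.123%
Difference = 57.123 − 64.3182 = -7.1952 pp.

-7.2 percentage points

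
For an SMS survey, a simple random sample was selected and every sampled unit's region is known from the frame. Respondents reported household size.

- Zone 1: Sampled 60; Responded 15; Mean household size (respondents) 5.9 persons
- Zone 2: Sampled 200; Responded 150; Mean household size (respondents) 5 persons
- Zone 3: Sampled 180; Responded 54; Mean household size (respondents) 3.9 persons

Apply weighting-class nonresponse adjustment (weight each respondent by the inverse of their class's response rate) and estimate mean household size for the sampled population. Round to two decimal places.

Class response rates: Zone 1 15/60 = 25%, Zone 2 150/200 = 75%, Zone 3 54/180 = 30%.
With weight = n_sampled/n_responded per class, the weighted class total is n_sampled:
  Zone 1: 60 × 5.9 = 354
  Zone 2: 200 × 5 = 1000
  Zone 3: 180 × 3.9 = 702
Adjusted estimate = 2056 / 440 = 4.67273 → 4.67.

4.67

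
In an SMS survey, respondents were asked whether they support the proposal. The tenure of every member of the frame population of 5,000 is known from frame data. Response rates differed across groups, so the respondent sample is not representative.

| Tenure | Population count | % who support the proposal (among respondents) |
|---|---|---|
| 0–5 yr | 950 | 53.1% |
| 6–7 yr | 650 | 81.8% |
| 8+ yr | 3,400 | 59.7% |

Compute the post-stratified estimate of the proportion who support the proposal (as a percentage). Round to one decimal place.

Weight each group's respondent value by its population share:
  0–5 yr: (950/5,000) × 53.1 = 10.089
  6–7 yr: (650/5,000) × 81.8 = 10.634
  8+ yr: (3,400/5,000) × 59.7 = 40.596
Post-stratified estimate = 61.319 → 61.3%.

61.3%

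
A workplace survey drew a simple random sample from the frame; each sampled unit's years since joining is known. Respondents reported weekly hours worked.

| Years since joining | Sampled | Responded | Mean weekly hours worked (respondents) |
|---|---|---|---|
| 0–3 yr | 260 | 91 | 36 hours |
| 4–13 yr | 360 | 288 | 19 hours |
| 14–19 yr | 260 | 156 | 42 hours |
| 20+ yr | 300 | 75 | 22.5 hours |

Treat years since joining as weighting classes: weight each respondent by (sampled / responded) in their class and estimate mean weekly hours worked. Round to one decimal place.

Class response rates: 0–3 yr 91/260 = 35%, 4–13 yr 288/360 = 80%, 14–19 yr 156/260 = 60%, 20+ yr 75/300 = 25%.
With weight = n_sampled/n_responded per class, the weighted class total is n_sampled:
  0–3 yr: 260 × 36 = 9360
  4–13 yr: 360 × 19 = 6840
  14–19 yr: 260 × 42 = 10,920
  20+ yr: 300 × 22.5 = 6750
Adjusted estimate = 33,870 / 1,180 = 28.7034 → 28.7.

28.7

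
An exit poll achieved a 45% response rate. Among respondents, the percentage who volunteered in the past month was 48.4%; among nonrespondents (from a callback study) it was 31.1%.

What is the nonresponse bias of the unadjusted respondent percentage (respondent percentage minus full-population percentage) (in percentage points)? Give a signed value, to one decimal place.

Nonresponse fraction = 1 − 0.45 = 0.55.
Bias = (nonresponse fraction) × (respondent percentage − nonrespondent percentage)
     = 0.55 × (48.4 − 31.1) = 0.55 × 17.3 = 9.515.

+9.5 percentage points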